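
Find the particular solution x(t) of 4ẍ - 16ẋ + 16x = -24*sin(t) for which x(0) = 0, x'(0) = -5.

Divide through by 4: x'' - 4x' + 4x = -6*sin(t).
Characteristic equation r² - 4r + 4 = 0 has discriminant (-4)² - 4·(4) = 0, so r = 2 is a repeated root.
Hence x_h = (C1 + C2*t)*exp(2*t).
Try x_p = A*cos(t) + B*sin(t). Substituting and equating the coefficients of cos(t) and sin(t) gives A = -24/25, B = -18/25, so x_p = -24*cos(t)/25 - 18*sin(t)/25.
General solution: x = -24*cos(t)/25 - 18*sin(t)/25 + C1*exp(2*t) + C2*t*exp(2*t).
Apply the initial conditions: x(0) = -24/25 + C1 = 0 and x'(0) = -18/25 + C2 + 2*C1 = -5. Solving gives C1 = 24/25, C2 = -31/5.

x = -24*cos(t)/25 - 18*sin(t)/25 + 24*exp(2*t)/25 - 31*t*exp(2*t)/5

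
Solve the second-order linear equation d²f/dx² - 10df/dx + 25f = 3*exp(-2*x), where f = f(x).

f = 3*exp(-2*x)/49 + C1*exp(5*x) + C2*x*exp(5*x)

Characteristic equation r² - 10r + 25 = 0 has discriminant (-10)² - 4·(25) = 0, so r = 5 is a repeated root.
Hence f_h = (C1 + C2*x)*exp(5*x).
Try f_p = A*exp(-2*x). Substituting into the equation and dividing by exp(-2*x) gives A = 3/49, so f_p = 3*exp(-2*x)/49.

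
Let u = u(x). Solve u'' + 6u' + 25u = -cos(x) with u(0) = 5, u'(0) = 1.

Characteristic equation r² + 6r + 25 = 0 has discriminant (6)² - 4·(25) = -64 < 0, so r = -3 ± 4i.
Hence u_h = C1*cos(4*x)*exp(-3*x) + C2*exp(-3*x)*sin(4*x).
Try u_p = A*cos(x) + B*sin(x). Substituting and equating the coefficients of cos(x) and sin(x) gives A = -2/51, B = -1/102, so u_p = -2*cos(x)/51 - sin(x)/102.
General solution: u = -2*cos(x)/51 - sin(x)/102 + C1*cos(4*x)*exp(-3*x) + C2*exp(-3*x)*sin(4*x).
Apply the initial conditions: u(0) = -2/51 + C1 = 5 and u'(0) = -1/102 - 3*C1 + 4*C2 = 1. Solving gives C1 = 257/51, C2 = 1645/408.

u = -2*cos(x)/51 - sin(x)/102 + 257*cos(4*x)*exp(-3*x)/51 + 1645*exp(-3*x)*sin(4*x)/408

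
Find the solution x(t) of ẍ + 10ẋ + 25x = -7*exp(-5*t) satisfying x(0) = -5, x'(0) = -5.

Characteristic equation r² + 10r + 25 = 0 has discriminant (10)² - 4·(25) = 0, so r = -5 is a repeated root.
Hence x_h = (C1 + C2*t)*exp(-5*t).
Since exp(-5*t) solves the homogeneous equation (r = -5 is a root of multiplicity 2), multiply the trial by t^2. Try x_p = A*t^2*exp(-5*t). Substituting into the equation and dividing by exp(-5*t) gives A = -7/2, so x_p = -7*t^2*exp(-5*t)/2.
General solution: x = C1*exp(-5*t) - 7*t^2*exp(-5*t)/2 + C2*t*exp(-5*t).
Apply the initial conditions: x(0) = C1 = -5 and x'(0) = C2 - 5*C1 = -5. Solving gives C1 = -5, C2 = -30.

x = -5*exp(-5*t) - 30*t*exp(-5*t) - 7*t**2*exp(-5*t)/2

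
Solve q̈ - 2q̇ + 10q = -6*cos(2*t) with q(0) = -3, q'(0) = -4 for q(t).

q = -9*cos(2*t)/13 + 6*sin(2*t)/13 - 34*exp(t)*sin(3*t)/39 - 30*cos(3*t)*exp(t)/13

Characteristic equation r² - 2r + 10 = 0 has discriminant (-2)² - 4·(10) = -36 < 0, so r = 1 ± 3i.
Hence q_h = C1*cos(3*t)*exp(t) + C2*exp(t)*sin(3*t).
Try q_p = A*cos(2*t) + B*sin(2*t). Substituting and equating the coefficients of cos(2t) and sin(2t) gives A = -9/13, B = 6/13, so q_p = -9*cos(2*t)/13 + 6*sin(2*t)/13.
General solution: q = -9*cos(2*t)/13 + 6*sin(2*t)/13 + C1*cos(3*t)*exp(t) + C2*exp(t)*sin(3*t).
Apply the initial conditions: q(0) = -9/13 + C1 = -3 and q'(0) = 12/13 + C1 + 3*C2 = -4. Solving gives C1 = -30/13, C2 = -34/39.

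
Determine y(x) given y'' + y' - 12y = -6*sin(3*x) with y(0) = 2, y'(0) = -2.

Characteristic equation r² + r - 12 = 0 factors as (r - 3)(r + 4) = 0, so r = 3, -4.
Hence y_h = C1*exp(3*x) + C2*exp(-4*x).
Try y_p = A*cos(3*x) + B*sin(3*x). Substituting and equating the coefficients of cos(3x) and sin(3x) gives A = 1/25, B = 7/25, so y_p = cos(3*x)/25 + 7*sin(3*x)/25.
General solution: y = cos(3*x)/25 + 7*sin(3*x)/25 + C1*exp(3*x) + C2*exp(-4*x).
Apply the initial conditions: y(0) = 1/25 + C1 + C2 = 2 and y'(0) = 21/25 - 4*C2 + 3*C1 = -2. Solving gives C1 = 5/7, C2 = 218/175.

y = cos(3*x)/25 + 5*exp(3*x)/7 + 7*sin(3*x)/25 + 218*exp(-4*x)/175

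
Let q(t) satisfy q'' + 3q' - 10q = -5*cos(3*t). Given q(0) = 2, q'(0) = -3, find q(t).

Characteristic equation r² + 3r - 10 = 0 factors as (r + 5)(r - 2) = 0, so r = -5, 2.
Hence q_h = C1*exp(-5*t) + C2*exp(2*t).
Try q_p = A*cos(3*t) + B*sin(3*t). Substituting and equating the coefficients of cos(3t) and sin(3t) gives A = 95/442, B = -45/442, so q_p = -45*sin(3*t)/442 + 95*cos(3*t)/442.
General solution: q = -45*sin(3*t)/442 + 95*cos(3*t)/442 + C1*exp(-5*t) + C2*exp(2*t).
Apply the initial conditions: q(0) = 95/442 + C1 + C2 = 2 and q'(0) = -135/442 - 5*C1 + 2*C2 = -3. Solving gives C1 = 213/238, C2 = 81/91.

q = -45*sin(3*t)/442 + 81*exp(2*t)/91 + 95*cos(3*t)/442 + 213*exp(-5*t)/238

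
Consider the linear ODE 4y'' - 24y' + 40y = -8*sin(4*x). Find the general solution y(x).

y = -4*cos(4*x)/51 + sin(4*x)/51 + C1*cos(x)*exp(3*x) + C2*exp(3*x)*sin(x)

Divide through by 4: y'' - 6y' + 10y = -2*sin(4*x).
Characteristic equation r² - 6r + 10 = 0 has discriminant (-6)² - 4·(10) = -4 < 0, so r = 3 ± i.
Hence y_h = C1*cos(x)*exp(3*x) + C2*exp(3*x)*sin(x).
Try y_p = A*cos(4*x) + B*sin(4*x). Substituting and equating the coefficients of cos(4x) and sin(4x) gives A = -4/51, B = 1/51, so y_p = -4*cos(4*x)/51 + sin(4*x)/51.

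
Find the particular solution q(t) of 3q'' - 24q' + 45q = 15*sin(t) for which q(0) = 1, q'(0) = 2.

Divide through by 3: q'' - 8q' + 15q = 5*sin(t).
Characteristic equation r² - 8r + 15 = 0 factors as (r - 5)(r - 3) = 0, so r = 5, 3.
Hence q_h = C1*exp(5*t) + C2*exp(3*t).
Try q_p = A*cos(t) + B*sin(t). Substituting and equating the coefficients of cos(t) and sin(t) gives A = 2/13, B = 7/26, so q_p = 2*cos(t)/13 + 7*sin(t)/26.
General solution: q = 2*cos(t)/13 + 7*sin(t)/26 + C1*exp(5*t) + C2*exp(3*t).
Apply the initial conditions: q(0) = 2/13 + C1 + C2 = 1 and q'(0) = 7/26 + 3*C2 + 5*C1 = 2. Solving gives C1 = -21/52, C2 = 5/4.

q = -21*exp(5*t)/52 + 2*cos(t)/13 + 5*exp(3*t)/4 + 7*sin(t)/26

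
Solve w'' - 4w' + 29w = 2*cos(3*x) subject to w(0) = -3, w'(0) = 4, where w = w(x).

Characteristic equation r² - 4r + 29 = 0 has discriminant (-4)² - 4·(29) = -100 < 0, so r = 2 ± 5i.
Hence w_h = C1*cos(5*x)*exp(2*x) + C2*exp(2*x)*sin(5*x).
Try w_p = A*cos(3*x) + B*sin(3*x). Substituting and equating the coefficients of cos(3x) and sin(3x) gives A = 5/68, B = -3/68, so w_p = -3*sin(3*x)/68 + 5*cos(3*x)/68.
General solution: w = -3*sin(3*x)/68 + 5*cos(3*x)/68 + C1*cos(5*x)*exp(2*x) + C2*exp(2*x)*sin(5*x).
Apply the initial conditions: w(0) = 5/68 + C1 = -3 and w'(0) = -9/68 + 2*C1 + 5*C2 = 4. Solving gives C1 = -209/68, C2 = 699/340.

w = -3*sin(3*x)/68 + 5*cos(3*x)/68 - 209*cos(5*x)*exp(2*x)/68 + 699*exp(2*x)*sin(5*x)/340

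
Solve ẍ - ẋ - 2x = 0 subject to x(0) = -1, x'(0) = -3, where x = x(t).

Characteristic equation r² - r - 2 = 0 factors as (r + 1)(r - 2) = 0, so r = -1, 2.
Hence x_h = C1*exp(-t) + C2*exp(2*t).
Apply the initial conditions: x(0) = C1 + C2 = -1 and x'(0) = -C1 + 2*C2 = -3. Solving gives C1 = 1/3, C2 = -4/3.

x = -4*exp(2*t)/3 + exp(-t)/3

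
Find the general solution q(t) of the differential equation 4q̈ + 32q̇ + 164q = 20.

Divide through by 4: q'' + 8q' + 41q = 5.
Characteristic equation r² + 8r + 41 = 0 has discriminant (8)² - 4·(41) = -100 < 0, so r = -4 ± 5i.
Hence q_h = C1*cos(5*t)*exp(-4*t) + C2*exp(-4*t)*sin(5*t).
For the particular solution try q_p = A0. Substituting and matching coefficients of each power of t gives A0 = 5/41, so q_p = 5/41.

q = 5/41 + C1*cos(5*t)*exp(-4*t) + C2*exp(-4*t)*sin(5*t)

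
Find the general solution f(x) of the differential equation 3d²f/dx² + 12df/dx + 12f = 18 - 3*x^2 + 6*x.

Divide through by 3: f'' + 4f' + 4f = 6 - x^2 + 2*x.
Characteristic equation r² + 4r + 4 = 0 has discriminant (4)² - 4·(4) = 0, so r = -2 is a repeated root.
Hence f_h = (C1 + C2*x)*exp(-2*x).
For the particular solution try f_p = A0 + A1*x + A2*x^2. Substituting and matching coefficients of each power of x gives A0 = 5/8, A1 = 1, A2 = -1/4, so f_p = 5/8 + x - x^2/4.

f = 5/8 + x - x**2/4 + C1*exp(-2*x) + C2*x*exp(-2*x)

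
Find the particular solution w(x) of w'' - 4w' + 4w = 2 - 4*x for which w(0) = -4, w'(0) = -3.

w = -1/2 - x - 7*exp(2*x)/2 + 5*x*exp(2*x)

Characteristic equation r² - 4r + 4 = 0 has discriminant (-4)² - 4·(4) = 0, so r = 2 is a repeated root.
Hence w_h = (C1 + C2*x)*exp(2*x).
For the particular solution try w_p = A0 + A1*x. Substituting and matching coefficients of each power of x gives A0 = -1/2, A1 = -1, so w_p = -1/2 - x.
General solution: w = -1/2 - x + C1*exp(2*x) + C2*x*exp(2*x).
Apply the initial conditions: w(0) = -1/2 + C1 = -4 and w'(0) = -1 + C2 + 2*C1 = -3. Solving gives C1 = -7/2, C2 = 5.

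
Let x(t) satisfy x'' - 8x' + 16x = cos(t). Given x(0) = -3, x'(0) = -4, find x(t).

x = -882*exp(4*t)/289 - 8*sin(t)/289 + 15*cos(t)/289 + 140*t*exp(4*t)/17

Characteristic equation r² - 8r + 16 = 0 has discriminant (-8)² - 4·(16) = 0, so r = 4 is a repeated root.
Hence x_h = (C1 + C2*t)*exp(4*t).
Try x_p = A*cos(t) + B*sin(t). Substituting and equating the coefficients of cos(t) and sin(t) gives A = 15/289, B = -8/289, so x_p = -8*sin(t)/289 + 15*cos(t)/289.
General solution: x = -8*sin(t)/289 + 15*cos(t)/289 + C1*exp(4*t) + C2*t*exp(4*t).
Apply the initial conditions: x(0) = 15/289 + C1 = -3 and x'(0) = -8/289 + C2 + 4*C1 = -4. Solving gives C1 = -882/289, C2 = 140/17.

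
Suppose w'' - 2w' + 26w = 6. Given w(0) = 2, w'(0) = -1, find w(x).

w = 3/13 - 36*exp(x)*sin(5*x)/65 + 23*cos(5*x)*exp(x)/13

Characteristic equation r² - 2r + 26 = 0 has discriminant (-2)² - 4·(26) = -100 < 0, so r = 1 ± 5i.
Hence w_h = C1*cos(5*x)*exp(x) + C2*exp(x)*sin(5*x).
For the particular solution try w_p = A0. Substituting and matching coefficients of each power of x gives A0 = 3/13, so w_p = 3/13.
General solution: w = 3/13 + C1*cos(5*x)*exp(x) + C2*exp(x)*sin(5*x).
Apply the initial conditions: w(0) = 3/13 + C1 = 2 and w'(0) = C1 + 5*C2 = -1. Solving gives C1 = 23/13, C2 = -36/65.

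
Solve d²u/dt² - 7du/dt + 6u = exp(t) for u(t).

Characteristic equation r² - 7r + 6 = 0 factors as (r - 6)(r - 1) = 0, so r = 6, 1.
Hence u_h = C1*exp(6*t) + C2*exp(t).
Since exp(t) solves the homogeneous equation (r = 1 is a root of multiplicity 1), multiply the trial by t. Try u_p = A*t*exp(t). Substituting into the equation and dividing by exp(t) gives A = -1/5, so u_p = -t*exp(t)/5.

u = C1*exp(6*t) + C2*exp(t) - t*exp(t)/5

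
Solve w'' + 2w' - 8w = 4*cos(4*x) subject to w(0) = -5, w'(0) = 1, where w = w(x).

w = -31*exp(2*x)/10 - 7*exp(-4*x)/4 - 3*cos(4*x)/20 + sin(4*x)/20

Characteristic equation r² + 2r - 8 = 0 factors as (r + 4)(r - 2) = 0, so r = -4, 2.
Hence w_h = C1*exp(-4*x) + C2*exp(2*x).
Try w_p = A*cos(4*x) + B*sin(4*x). Substituting and equating the coefficients of cos(4x) and sin(4x) gives A = -3/20, B = 1/20, so w_p = -3*cos(4*x)/20 + sin(4*x)/20.
General solution: w = -3*cos(4*x)/20 + sin(4*x)/20 + C1*exp(-4*x) + C2*exp(2*x).
Apply the initial conditions: w(0) = -3/20 + C1 + C2 = -5 and w'(0) = 1/5 - 4*C1 + 2*C2 = 1. Solving gives C1 = -7/4, C2 = -31/10.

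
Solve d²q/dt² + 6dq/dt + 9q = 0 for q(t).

q = C1*exp(-3*t) + C2*t*exp(-3*t)

Characteristic equation r² + 6r + 9 = 0 has discriminant (6)² - 4·(9) = 0, so r = -3 is a repeated root.
Hence q_h = (C1 + C2*t)*exp(-3*t).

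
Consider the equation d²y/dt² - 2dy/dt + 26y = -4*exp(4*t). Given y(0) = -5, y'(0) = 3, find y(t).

y = -2*exp(4*t)/17 - 83*cos(5*t)*exp(t)/17 + 142*exp(t)*sin(5*t)/85

Characteristic equation r² - 2r + 26 = 0 has discriminant (-2)² - 4·(26) = -100 < 0, so r = 1 ± 5i.
Hence y_h = C1*cos(5*t)*exp(t) + C2*exp(t)*sin(5*t).
Try y_p = A*exp(4*t). Substituting into the equation and dividing by exp(4*t) gives A = -2/17, so y_p = -2*exp(4*t)/17.
General solution: y = -2*exp(4*t)/17 + C1*cos(5*t)*exp(t) + C2*exp(t)*sin(5*t).
Apply the initial conditions: y(0) = -2/17 + C1 = -5 and y'(0) = -8/17 + C1 + 5*C2 = 3. Solving gives C1 = -83/17, C2 = 142/85.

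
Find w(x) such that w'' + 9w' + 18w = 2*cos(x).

w = 9*sin(x)/185 + 17*cos(x)/185 + C1*exp(-3*x) + C2*exp(-6*x)

Characteristic equation r² + 9r + 18 = 0 factors as (r + 3)(r + 6) = 0, so r = -3, -6.
Hence w_h = C1*exp(-3*x) + C2*exp(-6*x).
Try w_p = A*cos(x) + B*sin(x). Substituting and equating the coefficients of cos(x) and sin(x) gives A = 17/185, B = 9/185, so w_p = 9*sin(x)/185 + 17*cos(x)/185.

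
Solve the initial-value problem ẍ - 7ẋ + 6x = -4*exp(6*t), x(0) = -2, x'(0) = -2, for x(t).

x = -54*exp(t)/25 + 4*exp(6*t)/25 - 4*t*exp(6*t)/5

Characteristic equation r² - 7r + 6 = 0 factors as (r - 1)(r - 6) = 0, so r = 1, 6.
Hence x_h = C1*exp(t) + C2*exp(6*t).
Since exp(6*t) solves the homogeneous equation (r = 6 is a root of multiplicity 1), multiply the trial by t. Try x_p = A*t*exp(6*t). Substituting into the equation and dividing by exp(6*t) gives A = -4/5, so x_p = -4*t*exp(6*t)/5.
General solution: x = C1*exp(t) + C2*exp(6*t) - 4*t*exp(6*t)/5.
Apply the initial conditions: x(0) = C1 + C2 = -2 and x'(0) = -4/5 + C1 + 6*C2 = -2. Solving gives C1 = -54/25, C2 = 4/25.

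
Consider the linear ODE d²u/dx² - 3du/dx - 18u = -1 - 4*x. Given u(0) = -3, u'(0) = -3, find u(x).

u = 1/54 - 221*exp(6*x)/162 - 134*exp(-3*x)/81 + 2*x/9

Characteristic equation r² - 3r - 18 = 0 factors as (r - 6)(r + 3) = 0, so r = 6, -3.
Hence u_h = C1*exp(6*x) + C2*exp(-3*x).
For the particular solution try u_p = A0 + A1*x. Substituting and matching coefficients of each power of x gives A0 = 1/54, A1 = 2/9, so u_p = 1/54 + 2*x/9.
General solution: u = 1/54 + 2*x/9 + C1*exp(6*x) + C2*exp(-3*x).
Apply the initial conditions: u(0) = 1/54 + C1 + C2 = -3 and u'(0) = 2/9 - 3*C2 + 6*C1 = -3. Solving gives C1 = -221/162, C2 = -134/81.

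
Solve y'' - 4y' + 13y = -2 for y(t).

Characteristic equation r² - 4r + 13 = 0 has discriminant (-4)² - 4·(13) = -36 < 0, so r = 2 ± 3i.
Hence y_h = C1*cos(3*t)*exp(2*t) + C2*exp(2*t)*sin(3*t).
For the particular solution try y_p = A0. Substituting and matching coefficients of each power of t gives A0 = -2/13, so y_p = -2/13.

y = -2/13 + C1*cos(3*t)*exp(2*t) + C2*exp(2*t)*sin(3*t)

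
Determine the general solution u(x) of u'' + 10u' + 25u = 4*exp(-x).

u = exp(-x)/4 + C1*exp(-5*x) + C2*x*exp(-5*x)

Characteristic equation r² + 10r + 25 = 0 has discriminant (10)² - 4·(25) = 0, so r = -5 is a repeated root.
Hence u_h = (C1 + C2*x)*exp(-5*x).
Try u_p = A*exp(-x). Substituting into the equation and dividing by exp(-x) gives A = 1/4, so u_p = exp(-x)/4.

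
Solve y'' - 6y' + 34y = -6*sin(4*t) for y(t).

Characteristic equation r² - 6r + 34 = 0 has discriminant (-6)² - 4·(34) = -100 < 0, so r = 3 ± 5i.
Hence y_h = C1*cos(5*t)*exp(3*t) + C2*exp(3*t)*sin(5*t).
Try y_p = A*cos(4*t) + B*sin(4*t). Substituting and equating the coefficients of cos(4t) and sin(4t) gives A = -4/25, B = -3/25, so y_p = -4*cos(4*t)/25 - 3*sin(4*t)/25.

y = -4*cos(4*t)/25 - 3*sin(4*t)/25 + C1*cos(5*t)*exp(3*t) + C2*exp(3*t)*sin(5*t)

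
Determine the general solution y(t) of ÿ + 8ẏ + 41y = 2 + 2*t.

Characteristic equation r² + 8r + 41 = 0 has discriminant (8)² - 4·(41) = -100 < 0, so r = -4 ± 5i.
Hence y_h = C1*cos(5*t)*exp(-4*t) + C2*exp(-4*t)*sin(5*t).
For the particular solution try y_p = A0 + A1*t. Substituting and matching coefficients of each power of t gives A0 = 66/1681, A1 = 2/41, so y_p = 66/1681 + 2*t/41.

y = 66/1681 + 2*t/41 + C1*cos(5*t)*exp(-4*t) + C2*exp(-4*t)*sin(5*t)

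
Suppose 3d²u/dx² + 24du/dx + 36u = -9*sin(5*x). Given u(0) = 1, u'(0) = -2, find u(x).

Divide through by 3: u'' + 8u' + 12u = -3*sin(5*x).
Characteristic equation r² + 8r + 12 = 0 factors as (r + 6)(r + 2) = 0, so r = -6, -2.
Hence u_h = C1*exp(-6*x) + C2*exp(-2*x).
Try u_p = A*cos(5*x) + B*sin(5*x). Substituting and equating the coefficients of cos(5x) and sin(5x) gives A = 120/1769, B = 39/1769, so u_p = 39*sin(5*x)/1769 + 120*cos(5*x)/1769.
General solution: u = 39*sin(5*x)/1769 + 120*cos(5*x)/1769 + C1*exp(-6*x) + C2*exp(-2*x).
Apply the initial conditions: u(0) = 120/1769 + C1 + C2 = 1 and u'(0) = 195/1769 - 6*C1 - 2*C2 = -2. Solving gives C1 = 15/244, C2 = 101/116.

u = 15*exp(-6*x)/244 + 39*sin(5*x)/1769 + 101*exp(-2*x)/116 + 120*cos(5*x)/1769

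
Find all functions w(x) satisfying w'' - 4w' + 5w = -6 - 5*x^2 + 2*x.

Characteristic equation r² - 4r + 5 = 0 has discriminant (-4)² - 4·(5) = -4 < 0, so r = 2 ± i.
Hence w_h = C1*cos(x)*exp(2*x) + C2*exp(2*x)*sin(x).
For the particular solution try w_p = A0 + A1*x + A2*x^2. Substituting and matching coefficients of each power of x gives A0 = -44/25, A1 = -6/5, A2 = -1, so w_p = -44/25 - x^2 - 6*x/5.

w = -44/25 - x**2 - 6*x/5 + C1*cos(x)*exp(2*x) + C2*exp(2*x)*sin(x)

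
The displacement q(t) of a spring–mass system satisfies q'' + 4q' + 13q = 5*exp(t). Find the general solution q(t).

Characteristic equation r² + 4r + 13 = 0 has discriminant (4)² - 4·(13) = -36 < 0, so r = -2 ± 3i.
Hence q_h = C1*cos(3*t)*exp(-2*t) + C2*exp(-2*t)*sin(3*t).
Try q_p = A*exp(t). Substituting into the equation and dividing by exp(t) gives A = 5/18, so q_p = 5*exp(t)/18.

q = 5*exp(t)/18 + C1*cos(3*t)*exp(-2*t) + C2*exp(-2*t)*sin(3*t)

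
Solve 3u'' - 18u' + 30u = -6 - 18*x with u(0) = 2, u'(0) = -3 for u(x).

u = -14/25 - 3*x/5 - 252*exp(3*x)*sin(x)/25 + 64*cos(x)*exp(3*x)/25

Divide through by 3: u'' - 6u' + 10u = -2 - 6*x.
Characteristic equation r² - 6r + 10 = 0 has discriminant (-6)² - 4·(10) = -4 < 0, so r = 3 ± i.
Hence u_h = C1*cos(x)*exp(3*x) + C2*exp(3*x)*sin(x).
For the particular solution try u_p = A0 + A1*x. Substituting and matching coefficients of each power of x gives A0 = -14/25, A1 = -3/5, so u_p = -14/25 - 3*x/5.
General solution: u = -14/25 - 3*x/5 + C1*cos(x)*exp(3*x) + C2*exp(3*x)*sin(x).
Apply the initial conditions: u(0) = -14/25 + C1 = 2 and u'(0) = -3/5 + C2 + 3*C1 = -3. Solving gives C1 = 64/25, C2 = -252/25.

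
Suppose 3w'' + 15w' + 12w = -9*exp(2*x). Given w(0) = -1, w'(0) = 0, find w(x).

w = -exp(-x) - exp(2*x)/6 + exp(-4*x)/6

Divide through by 3: w'' + 5w' + 4w = -3*exp(2*x).
Characteristic equation r² + 5r + 4 = 0 factors as (r + 4)(r + 1) = 0, so r = -4, -1.
Hence w_h = C1*exp(-4*x) + C2*exp(-x).
Try w_p = A*exp(2*x). Substituting into the equation and dividing by exp(2*x) gives A = -1/6, so w_p = -exp(2*x)/6.
General solution: w = -exp(2*x)/6 + C1*exp(-4*x) + C2*exp(-x).
Apply the initial conditions: w(0) = -1/6 + C1 + C2 = -1 and w'(0) = -1/3 - C2 - 4*C1 = 0. Solving gives C1 = 1/6, C2 = -1.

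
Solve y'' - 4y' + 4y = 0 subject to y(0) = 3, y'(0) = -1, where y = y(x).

y = 3*exp(2*x) - 7*x*exp(2*x)

Characteristic equation r² - 4r + 4 = 0 has discriminant (-4)² - 4·(4) = 0, so r = 2 is a repeated root.
Hence y_h = (C1 + C2*x)*exp(2*x).
Apply the initial conditions: y(0) = C1 = 3 and y'(0) = C2 + 2*C1 = -1. Solving gives C1 = 3, C2 = -7.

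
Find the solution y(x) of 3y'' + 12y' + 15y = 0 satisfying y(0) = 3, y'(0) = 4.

y = 3*cos(x)*exp(-2*x) + 10*exp(-2*x)*sin(x)

Divide through by 3: y'' + 4y' + 5y = 0.
Characteristic equation r² + 4r + 5 = 0 has discriminant (4)² - 4·(5) = -4 < 0, so r = -2 ± i.
Hence y_h = C1*cos(x)*exp(-2*x) + C2*exp(-2*x)*sin(x).
Apply the initial conditions: y(0) = C1 = 3 and y'(0) = C2 - 2*C1 = 4. Solving gives C1 = 3, C2 = 10.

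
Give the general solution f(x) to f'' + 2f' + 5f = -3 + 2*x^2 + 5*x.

Characteristic equation r² + 2r + 5 = 0 has discriminant (2)² - 4·(5) = -16 < 0, so r = -1 ± 2i.
Hence f_h = C1*cos(2*x)*exp(-x) + C2*exp(-x)*sin(2*x).
For the particular solution try f_p = A0 + A1*x + A2*x^2. Substituting and matching coefficients of each power of x gives A0 = -129/125, A1 = 17/25, A2 = 2/5, so f_p = -129/125 + 2*x^2/5 + 17*x/25.

f = -129/125 + 2*x**2/5 + 17*x/25 + C1*cos(2*x)*exp(-x) + C2*exp(-x)*sin(2*x)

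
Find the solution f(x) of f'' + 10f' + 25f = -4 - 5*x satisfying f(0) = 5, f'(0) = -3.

f = -2/25 - x/5 + 127*exp(-5*x)/25 + 113*x*exp(-5*x)/5

Characteristic equation r² + 10r + 25 = 0 has discriminant (10)² - 4·(25) = 0, so r = -5 is a repeated root.
Hence f_h = (C1 + C2*x)*exp(-5*x).
For the particular solution try f_p = A0 + A1*x. Substituting and matching coefficients of each power of x gives A0 = -2/25, A1 = -1/5, so f_p = -2/25 - x/5.
General solution: f = -2/25 - x/5 + C1*exp(-5*x) + C2*x*exp(-5*x).
Apply the initial conditions: f(0) = -2/25 + C1 = 5 and f'(0) = -1/5 + C2 - 5*C1 = -3. Solving gives C1 = 127/25, C2 = 113/5.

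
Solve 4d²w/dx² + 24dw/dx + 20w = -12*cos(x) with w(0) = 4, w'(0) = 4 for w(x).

w = -223*exp(-5*x)/104 - 9*sin(x)/26 - 3*cos(x)/13 + 51*exp(-x)/8

Divide through by 4: w'' + 6w' + 5w = -3*cos(x).
Characteristic equation r² + 6r + 5 = 0 factors as (r + 5)(r + 1) = 0, so r = -5, -1.
Hence w_h = C1*exp(-5*x) + C2*exp(-x).
Try w_p = A*cos(x) + B*sin(x). Substituting and equating the coefficients of cos(x) and sin(x) gives A = -3/13, B = -9/26, so w_p = -9*sin(x)/26 - 3*cos(x)/13.
General solution: w = -9*sin(x)/26 - 3*cos(x)/13 + C1*exp(-5*x) + C2*exp(-x).
Apply the initial conditions: w(0) = -3/13 + C1 + C2 = 4 and w'(0) = -9/26 - C2 - 5*C1 = 4. Solving gives C1 = -223/104, C2 = 51/8.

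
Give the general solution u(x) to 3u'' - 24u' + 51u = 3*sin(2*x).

Divide through by 3: u'' - 8u' + 17u = sin(2*x).
Characteristic equation r² - 8r + 17 = 0 has discriminant (-8)² - 4·(17) = -4 < 0, so r = 4 ± i.
Hence u_h = C1*cos(x)*exp(4*x) + C2*exp(4*x)*sin(x).
Try u_p = A*cos(2*x) + B*sin(2*x). Substituting and equating the coefficients of cos(2x) and sin(2x) gives A = 16/425, B = 13/425, so u_p = 13*sin(2*x)/425 + 16*cos(2*x)/425.

u = 13*sin(2*x)/425 + 16*cos(2*x)/425 + C1*cos(x)*exp(4*x) + C2*exp(4*x)*sin(x)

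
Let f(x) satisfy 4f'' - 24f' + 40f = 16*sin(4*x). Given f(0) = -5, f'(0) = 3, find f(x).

Divide through by 4: f'' - 6f' + 10f = 4*sin(4*x).
Characteristic equation r² - 6r + 10 = 0 has discriminant (-6)² - 4·(10) = -4 < 0, so r = 3 ± i.
Hence f_h = C1*cos(x)*exp(3*x) + C2*exp(3*x)*sin(x).
Try f_p = A*cos(4*x) + B*sin(4*x). Substituting and equating the coefficients of cos(4x) and sin(4x) gives A = 8/51, B = -2/51, so f_p = -2*sin(4*x)/51 + 8*cos(4*x)/51.
General solution: f = -2*sin(4*x)/51 + 8*cos(4*x)/51 + C1*cos(x)*exp(3*x) + C2*exp(3*x)*sin(x).
Apply the initial conditions: f(0) = 8/51 + C1 = -5 and f'(0) = -8/51 + C2 + 3*C1 = 3. Solving gives C1 = -263/51, C2 = 950/51.

f = -2*sin(4*x)/51 + 8*cos(4*x)/51 - 263*cos(x)*exp(3*x)/51 + 950*exp(3*x)*sin(x)/51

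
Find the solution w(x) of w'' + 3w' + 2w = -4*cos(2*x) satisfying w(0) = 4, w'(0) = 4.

w = -9*exp(-2*x) - 3*sin(2*x)/5 + cos(2*x)/5 + 64*exp(-x)/5

Characteristic equation r² + 3r + 2 = 0 factors as (r + 2)(r + 1) = 0, so r = -2, -1.
Hence w_h = C1*exp(-2*x) + C2*exp(-x).
Try w_p = A*cos(2*x) + B*sin(2*x). Substituting and equating the coefficients of cos(2x) and sin(2x) gives A = 1/5, B = -3/5, so w_p = -3*sin(2*x)/5 + cos(2*x)/5.
General solution: w = -3*sin(2*x)/5 + cos(2*x)/5 + C1*exp(-2*x) + C2*exp(-x).
Apply the initial conditions: w(0) = 1/5 + C1 + C2 = 4 and w'(0) = -6/5 - C2 - 2*C1 = 4. Solving gives C1 = -9, C2 = 64/5.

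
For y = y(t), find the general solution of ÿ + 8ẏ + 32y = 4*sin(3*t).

y = -96*cos(3*t)/1105 + 92*sin(3*t)/1105 + C1*cos(4*t)*exp(-4*t) + C2*exp(-4*t)*sin(4*t)

Characteristic equation r² + 8r + 32 = 0 has discriminant (8)² - 4·(32) = -64 < 0, so r = -4 ± 4i.
Hence y_h = C1*cos(4*t)*exp(-4*t) + C2*exp(-4*t)*sin(4*t).
Try y_p = A*cos(3*t) + B*sin(3*t). Substituting and equating the coefficients of cos(3t) and sin(3t) gives A = -96/1105, B = 92/1105, so y_p = -96*cos(3*t)/1105 + 92*sin(3*t)/1105.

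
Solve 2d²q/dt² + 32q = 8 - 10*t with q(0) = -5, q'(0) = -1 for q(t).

Divide through by 2: q'' + 16q = 4 - 5*t.
Characteristic equation r² + 16 = 0 has discriminant (0)² - 4·(16) = -64 < 0, so r = ± 4i.
Hence q_h = C1*cos(4*t) + C2*sin(4*t).
For the particular solution try q_p = A0 + A1*t. Substituting and matching coefficients of each power of t gives A0 = 1/4, A1 = -5/16, so q_p = 1/4 - 5*t/16.
General solution: q = 1/4 - 5*t/16 + C1*cos(4*t) + C2*sin(4*t).
Apply the initial conditions: q(0) = 1/4 + C1 = -5 and q'(0) = -5/16 + 4*C2 = -1. Solving gives C1 = -21/4, C2 = -11/64.

q = 1/4 - 21*cos(4*t)/4 - 11*sin(4*t)/64 - 5*t/16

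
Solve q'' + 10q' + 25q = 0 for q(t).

q = C1*exp(-5*t) + C2*t*exp(-5*t)

Characteristic equation r² + 10r + 25 = 0 has discriminant (10)² - 4·(25) = 0, so r = -5 is a repeated root.
Hence q_h = (C1 + C2*t)*exp(-5*t).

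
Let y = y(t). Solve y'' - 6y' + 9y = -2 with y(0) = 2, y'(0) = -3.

y = -2/9 + 20*exp(3*t)/9 - 29*t*exp(3*t)/3

Characteristic equation r² - 6r + 9 = 0 has discriminant (-6)² - 4·(9) = 0, so r = 3 is a repeated root.
Hence y_h = (C1 + C2*t)*exp(3*t).
For the particular solution try y_p = A0. Substituting and matching coefficients of each power of t gives A0 = -2/9, so y_p = -2/9.
General solution: y = -2/9 + C1*exp(3*t) + C2*t*exp(3*t).
Apply the initial conditions: y(0) = -2/9 + C1 = 2 and y'(0) = C2 + 3*C1 = -3. Solving gives C1 = 20/9, C2 = -29/3.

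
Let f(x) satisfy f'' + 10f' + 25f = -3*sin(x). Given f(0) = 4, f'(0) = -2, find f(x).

f = -18*sin(x)/169 + 15*cos(x)/338 + 1337*exp(-5*x)/338 + 465*x*exp(-5*x)/26

Characteristic equation r² + 10r + 25 = 0 has discriminant (10)² - 4·(25) = 0, so r = -5 is a repeated root.
Hence f_h = (C1 + C2*x)*exp(-5*x).
Try f_p = A*cos(x) + B*sin(x). Substituting and equating the coefficients of cos(x) and sin(x) gives A = 15/338, B = -18/169, so f_p = -18*sin(x)/169 + 15*cos(x)/338.
General solution: f = -18*sin(x)/169 + 15*cos(x)/338 + C1*exp(-5*x) + C2*x*exp(-5*x).
Apply the initial conditions: f(0) = 15/338 + C1 = 4 and f'(0) = -18/169 + C2 - 5*C1 = -2. Solving gives C1 = 1337/338, C2 = 465/26.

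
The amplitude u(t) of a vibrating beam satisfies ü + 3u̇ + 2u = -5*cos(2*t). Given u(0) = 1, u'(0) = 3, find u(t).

u = 6*exp(-t) - 21*exp(-2*t)/4 - 3*sin(2*t)/4 + cos(2*t)/4

Characteristic equation r² + 3r + 2 = 0 factors as (r + 2)(r + 1) = 0, so r = -2, -1.
Hence u_h = C1*exp(-2*t) + C2*exp(-t).
Try u_p = A*cos(2*t) + B*sin(2*t). Substituting and equating the coefficients of cos(2t) and sin(2t) gives A = 1/4, B = -3/4, so u_p = -3*sin(2*t)/4 + cos(2*t)/4.
General solution: u = -3*sin(2*t)/4 + cos(2*t)/4 + C1*exp(-2*t) + C2*exp(-t).
Apply the initial conditions: u(0) = 1/4 + C1 + C2 = 1 and u'(0) = -3/2 - C2 - 2*C1 = 3. Solving gives C1 = -21/4, C2 = 6.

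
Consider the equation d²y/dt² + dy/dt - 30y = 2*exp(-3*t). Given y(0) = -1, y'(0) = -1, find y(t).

Characteristic equation r² + r - 30 = 0 factors as (r + 6)(r - 5) = 0, so r = -6, 5.
Hence y_h = C1*exp(-6*t) + C2*exp(5*t).
Try y_p = A*exp(-3*t). Substituting into the equation and dividing by exp(-3*t) gives A = -1/12, so y_p = -exp(-3*t)/12.
General solution: y = -exp(-3*t)/12 + C1*exp(-6*t) + C2*exp(5*t).
Apply the initial conditions: y(0) = -1/12 + C1 + C2 = -1 and y'(0) = 1/4 - 6*C1 + 5*C2 = -1. Solving gives C1 = -10/33, C2 = -27/44.

y = -27*exp(5*t)/44 - 10*exp(-6*t)/33 - exp(-3*t)/12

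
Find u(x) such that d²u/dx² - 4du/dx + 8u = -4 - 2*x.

Characteristic equation r² - 4r + 8 = 0 has discriminant (-4)² - 4·(8) = -16 < 0, so r = 2 ± 2i.
Hence u_h = C1*cos(2*x)*exp(2*x) + C2*exp(2*x)*sin(2*x).
For the particular solution try u_p = A0 + A1*x. Substituting and matching coefficients of each power of x gives A0 = -5/8, A1 = -1/4, so u_p = -5/8 - x/4.

u = -5/8 - x/4 + C1*cos(2*x)*exp(2*x) + C2*exp(2*x)*sin(2*x)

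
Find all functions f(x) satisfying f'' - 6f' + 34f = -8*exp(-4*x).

Characteristic equation r² - 6r + 34 = 0 has discriminant (-6)² - 4·(34) = -100 < 0, so r = 3 ± 5i.
Hence f_h = C1*cos(5*x)*exp(3*x) + C2*exp(3*x)*sin(5*x).
Try f_p = A*exp(-4*x). Substituting into the equation and dividing by exp(-4*x) gives A = -4/37, so f_p = -4*exp(-4*x)/37.

f = -4*exp(-4*x)/37 + C1*cos(5*x)*exp(3*x) + C2*exp(3*x)*sin(5*x)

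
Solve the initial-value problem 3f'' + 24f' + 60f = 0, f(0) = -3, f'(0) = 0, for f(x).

Divide through by 3: f'' + 8f' + 20f = 0.
Characteristic equation r² + 8r + 20 = 0 has discriminant (8)² - 4·(20) = -16 < 0, so r = -4 ± 2i.
Hence f_h = C1*cos(2*x)*exp(-4*x) + C2*exp(-4*x)*sin(2*x).
Apply the initial conditions: f(0) = C1 = -3 and f'(0) = -4*C1 + 2*C2 = 0. Solving gives C1 = -3, C2 = -6.

f = -6*exp(-4*x)*sin(2*x) - 3*cos(2*x)*exp(-4*x)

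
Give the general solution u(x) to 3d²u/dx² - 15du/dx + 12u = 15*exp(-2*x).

u = 5*exp(-2*x)/18 + C1*exp(x) + C2*exp(4*x)

Divide through by 3: u'' - 5u' + 4u = 5*exp(-2*x).
Characteristic equation r² - 5r + 4 = 0 factors as (r - 1)(r - 4) = 0, so r = 1, 4.
Hence u_h = C1*exp(x) + C2*exp(4*x).
Try u_p = A*exp(-2*x). Substituting into the equation and dividing by exp(-2*x) gives A = 5/18, so u_p = 5*exp(-2*x)/18.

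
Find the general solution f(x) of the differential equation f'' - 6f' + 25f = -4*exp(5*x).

Characteristic equation r² - 6r + 25 = 0 has discriminant (-6)² - 4·(25) = -64 < 0, so r = 3 ± 4i.
Hence f_h = C1*cos(4*x)*exp(3*x) + C2*exp(3*x)*sin(4*x).
Try f_p = A*exp(5*x). Substituting into the equation and dividing by exp(5*x) gives A = -1/5, so f_p = -exp(5*x)/5.

f = -exp(5*x)/5 + C1*cos(4*x)*exp(3*x) + C2*exp(3*x)*sin(4*x)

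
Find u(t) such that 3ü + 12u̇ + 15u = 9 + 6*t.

u = 7/25 + 2*t/5 + C1*cos(t)*exp(-2*t) + C2*exp(-2*t)*sin(t)

Divide through by 3: u'' + 4u' + 5u = 3 + 2*t.
Characteristic equation r² + 4r + 5 = 0 has discriminant (4)² - 4·(5) = -4 < 0, so r = -2 ± i.
Hence u_h = C1*cos(t)*exp(-2*t) + C2*exp(-2*t)*sin(t).
For the particular solution try u_p = A0 + A1*t. Substituting and matching coefficients of each power of t gives A0 = 7/25, A1 = 2/5, so u_p = 7/25 + 2*t/5.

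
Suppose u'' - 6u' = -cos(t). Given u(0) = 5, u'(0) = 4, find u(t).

Characteristic equation r² - 6r = 0 factors as (r - 6)r = 0, so r = 6, 0.
Hence u_h = C1*exp(6*t) + C2.
Try u_p = A*cos(t) + B*sin(t). Substituting and equating the coefficients of cos(t) and sin(t) gives A = 1/37, B = 6/37, so u_p = cos(t)/37 + 6*sin(t)/37.
General solution: u = C2 + cos(t)/37 + 6*sin(t)/37 + C1*exp(6*t).
Apply the initial conditions: u(0) = 1/37 + C1 + C2 = 5 and u'(0) = 6/37 + 6*C1 = 4. Solving gives C1 = 71/111, C2 = 13/3.

u = 13/3 + cos(t)/37 + 6*sin(t)/37 + 71*exp(6*t)/111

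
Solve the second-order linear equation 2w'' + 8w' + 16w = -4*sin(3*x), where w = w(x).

Divide through by 2: w'' + 4w' + 8w = -2*sin(3*x).
Characteristic equation r² + 4r + 8 = 0 has discriminant (4)² - 4·(8) = -16 < 0, so r = -2 ± 2i.
Hence w_h = C1*cos(2*x)*exp(-2*x) + C2*exp(-2*x)*sin(2*x).
Try w_p = A*cos(3*x) + B*sin(3*x). Substituting and equating the coefficients of cos(3x) and sin(3x) gives A = 24/145, B = 2/145, so w_p = 2*sin(3*x)/145 + 24*cos(3*x)/145.

w = 2*sin(3*x)/145 + 24*cos(3*x)/145 + C1*cos(2*x)*exp(-2*x) + C2*exp(-2*x)*sin(2*x)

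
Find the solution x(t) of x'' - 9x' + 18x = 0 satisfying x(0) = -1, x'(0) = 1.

x = -7*exp(3*t)/3 + 4*exp(6*t)/3

Characteristic equation r² - 9r + 18 = 0 factors as (r - 3)(r - 6) = 0, so r = 3, 6.
Hence x_h = C1*exp(3*t) + C2*exp(6*t).
Apply the initial conditions: x(0) = C1 + C2 = -1 and x'(0) = 3*C1 + 6*C2 = 1. Solving gives C1 = -7/3, C2 = 4/3.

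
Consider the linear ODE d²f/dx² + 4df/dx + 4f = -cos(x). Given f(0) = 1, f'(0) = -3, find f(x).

f = -4*sin(x)/25 - 3*cos(x)/25 + 28*exp(-2*x)/25 - 3*x*exp(-2*x)/5

Characteristic equation r² + 4r + 4 = 0 has discriminant (4)² - 4·(4) = 0, so r = -2 is a repeated root.
Hence f_h = (C1 + C2*x)*exp(-2*x).
Try f_p = A*cos(x) + B*sin(x). Substituting and equating the coefficients of cos(x) and sin(x) gives A = -3/25, B = -4/25, so f_p = -4*sin(x)/25 - 3*cos(x)/25.
General solution: f = -4*sin(x)/25 - 3*cos(x)/25 + C1*exp(-2*x) + C2*x*exp(-2*x).
Apply the initial conditions: f(0) = -3/25 + C1 = 1 and f'(0) = -4/25 + C2 - 2*C1 = -3. Solving gives C1 = 28/25, C2 = -3/5.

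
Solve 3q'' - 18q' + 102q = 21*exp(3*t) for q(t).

q = 7*exp(3*t)/25 + C1*cos(5*t)*exp(3*t) + C2*exp(3*t)*sin(5*t)

Divide through by 3: q'' - 6q' + 34q = 7*exp(3*t).
Characteristic equation r² - 6r + 34 = 0 has discriminant (-6)² - 4·(34) = -100 < 0, so r = 3 ± 5i.
Hence q_h = C1*cos(5*t)*exp(3*t) + C2*exp(3*t)*sin(5*t).
Try q_p = A*exp(3*t). Substituting into the equation and dividing by exp(3*t) gives A = 7/25, so q_p = 7*exp(3*t)/25.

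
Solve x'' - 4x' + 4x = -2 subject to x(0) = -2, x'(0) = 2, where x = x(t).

x = -1/2 - 3*exp(2*t)/2 + 5*t*exp(2*t)

Characteristic equation r² - 4r + 4 = 0 has discriminant (-4)² - 4·(4) = 0, so r = 2 is a repeated root.
Hence x_h = (C1 + C2*t)*exp(2*t).
For the particular solution try x_p = A0. Substituting and matching coefficients of each power of t gives A0 = -1/2, so x_p = -1/2.
General solution: x = -1/2 + C1*exp(2*t) + C2*t*exp(2*t).
Apply the initial conditions: x(0) = -1/2 + C1 = -2 and x'(0) = C2 + 2*C1 = 2. Solving gives C1 = -3/2, C2 = 5.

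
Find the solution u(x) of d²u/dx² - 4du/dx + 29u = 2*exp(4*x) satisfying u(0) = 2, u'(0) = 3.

u = 2*exp(4*x)/29 - 33*exp(2*x)*sin(5*x)/145 + 56*cos(5*x)*exp(2*x)/29

Characteristic equation r² - 4r + 29 = 0 has discriminant (-4)² - 4·(29) = -100 < 0, so r = 2 ± 5i.
Hence u_h = C1*cos(5*x)*exp(2*x) + C2*exp(2*x)*sin(5*x).
Try u_p = A*exp(4*x). Substituting into the equation and dividing by exp(4*x) gives A = 2/29, so u_p = 2*exp(4*x)/29.
General solution: u = 2*exp(4*x)/29 + C1*cos(5*x)*exp(2*x) + C2*exp(2*x)*sin(5*x).
Apply the initial conditions: u(0) = 2/29 + C1 = 2 and u'(0) = 8/29 + 2*C1 + 5*C2 = 3. Solving gives C1 = 56/29, C2 = -33/145.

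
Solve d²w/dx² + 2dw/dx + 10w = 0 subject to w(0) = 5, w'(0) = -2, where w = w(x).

w = exp(-x)*sin(3*x) + 5*cos(3*x)*exp(-x)

Characteristic equation r² + 2r + 10 = 0 has discriminant (2)² - 4·(10) = -36 < 0, so r = -1 ± 3i.
Hence w_h = C1*cos(3*x)*exp(-x) + C2*exp(-x)*sin(3*x).
Apply the initial conditions: w(0) = C1 = 5 and w'(0) = -C1 + 3*C2 = -2. Solving gives C1 = 5, C2 = 1.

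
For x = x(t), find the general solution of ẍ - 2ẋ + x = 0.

Characteristic equation r² - 2r + 1 = 0 has discriminant (-2)² - 4·(1) = 0, so r = 1 is a repeated root.
Hence x_h = (C1 + C2*t)*exp(t).

x = C1*exp(t) + C2*t*exp(t)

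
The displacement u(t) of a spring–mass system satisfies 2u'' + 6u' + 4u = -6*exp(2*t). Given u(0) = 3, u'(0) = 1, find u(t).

u = 8*exp(-t) - 19*exp(-2*t)/4 - exp(2*t)/4

Divide through by 2: u'' + 3u' + 2u = -3*exp(2*t).
Characteristic equation r² + 3r + 2 = 0 factors as (r + 1)(r + 2) = 0, so r = -1, -2.
Hence u_h = C1*exp(-t) + C2*exp(-2*t).
Try u_p = A*exp(2*t). Substituting into the equation and dividing by exp(2*t) gives A = -1/4, so u_p = -exp(2*t)/4.
General solution: u = -exp(2*t)/4 + C1*exp(-t) + C2*exp(-2*t).
Apply the initial conditions: u(0) = -1/4 + C1 + C2 = 3 and u'(0) = -1/2 - C1 - 2*C2 = 1. Solving gives C1 = 8, C2 = -19/4.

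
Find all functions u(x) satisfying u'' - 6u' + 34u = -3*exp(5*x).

u = -3*exp(5*x)/29 + C1*cos(5*x)*exp(3*x) + C2*exp(3*x)*sin(5*x)

Characteristic equation r² - 6r + 34 = 0 has discriminant (-6)² - 4·(34) = -100 < 0, so r = 3 ± 5i.
Hence u_h = C1*cos(5*x)*exp(3*x) + C2*exp(3*x)*sin(5*x).
Try u_p = A*exp(5*x). Substituting into the equation and dividing by exp(5*x) gives A = -3/29, so u_p = -3*exp(5*x)/29.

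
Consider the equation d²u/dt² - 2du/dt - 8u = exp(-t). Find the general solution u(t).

Characteristic equation r² - 2r - 8 = 0 factors as (r - 4)(r + 2) = 0, so r = 4, -2.
Hence u_h = C1*exp(4*t) + C2*exp(-2*t).
Try u_p = A*exp(-t). Substituting into the equation and dividing by exp(-t) gives A = -1/5, so u_p = -exp(-t)/5.

u = -exp(-t)/5 + C1*exp(4*t) + C2*exp(-2*t)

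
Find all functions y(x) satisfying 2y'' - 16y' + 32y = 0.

y = C1*exp(4*x) + C2*x*exp(4*x)

Divide through by 2: y'' - 8y' + 16y = 0.
Characteristic equation r² - 8r + 16 = 0 has discriminant (-8)² - 4·(16) = 0, so r = 4 is a repeated root.
Hence y_h = (C1 + C2*x)*exp(4*x).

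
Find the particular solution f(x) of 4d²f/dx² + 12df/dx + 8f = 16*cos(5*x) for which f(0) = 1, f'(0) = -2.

f = -46*cos(5*x)/377 - 2*exp(-x)/13 + 30*sin(5*x)/377 + 37*exp(-2*x)/29

Divide through by 4: f'' + 3f' + 2f = 4*cos(5*x).
Characteristic equation r² + 3r + 2 = 0 factors as (r + 1)(r + 2) = 0, so r = -1, -2.
Hence f_h = C1*exp(-x) + C2*exp(-2*x).
Try f_p = A*cos(5*x) + B*sin(5*x). Substituting and equating the coefficients of cos(5x) and sin(5x) gives A = -46/377, B = 30/377, so f_p = -46*cos(5*x)/377 + 30*sin(5*x)/377.
General solution: f = -46*cos(5*x)/377 + 30*sin(5*x)/377 + C1*exp(-x) + C2*exp(-2*x).
Apply the initial conditions: f(0) = -46/377 + C1 + C2 = 1 and f'(0) = 150/377 - C1 - 2*C2 = -2. Solving gives C1 = -2/13, C2 = 37/29.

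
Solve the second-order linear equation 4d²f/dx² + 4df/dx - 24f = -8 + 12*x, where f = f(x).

f = 1/4 - x/2 + C1*exp(2*x) + C2*exp(-3*x)

Divide through by 4: f'' + f' - 6f = -2 + 3*x.
Characteristic equation r² + r - 6 = 0 factors as (r - 2)(r + 3) = 0, so r = 2, -3.
Hence f_h = C1*exp(2*x) + C2*exp(-3*x).
For the particular solution try f_p = A0 + A1*x. Substituting and matching coefficients of each power of x gives A0 = 1/4, A1 = -1/2, so f_p = 1/4 - x/2.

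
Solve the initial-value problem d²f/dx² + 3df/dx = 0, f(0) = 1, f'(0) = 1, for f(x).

f = 4/3 - exp(-3*x)/3

Characteristic equation r² + 3r = 0 factors as (r + 3)r = 0, so r = -3, 0.
Hence f_h = C1*exp(-3*x) + C2.
Apply the initial conditions: f(0) = C1 + C2 = 1 and f'(0) = -3*C1 = 1. Solving gives C1 = -1/3, C2 = 4/3.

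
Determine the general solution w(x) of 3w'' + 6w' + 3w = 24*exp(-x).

w = C1*exp(-x) + 4*x**2*exp(-x) + C2*x*exp(-x)

Divide through by 3: w'' + 2w' + w = 8*exp(-x).
Characteristic equation r² + 2r + 1 = 0 has discriminant (2)² - 4·(1) = 0, so r = -1 is a repeated root.
Hence w_h = (C1 + C2*x)*exp(-x).
Since exp(-x) solves the homogeneous equation (r = -1 is a root of multiplicity 2), multiply the trial by x^2. Try w_p = A*x^2*exp(-x). Substituting into the equation and dividing by exp(-x) gives A = 4, so w_p = 4*x^2*exp(-x).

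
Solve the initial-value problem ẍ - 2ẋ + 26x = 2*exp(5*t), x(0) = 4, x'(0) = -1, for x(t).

x = 2*exp(5*t)/41 - 213*exp(t)*sin(5*t)/205 + 162*cos(5*t)*exp(t)/41

Characteristic equation r² - 2r + 26 = 0 has discriminant (-2)² - 4·(26) = -100 < 0, so r = 1 ± 5i.
Hence x_h = C1*cos(5*t)*exp(t) + C2*exp(t)*sin(5*t).
Try x_p = A*exp(5*t). Substituting into the equation and dividing by exp(5*t) gives A = 2/41, so x_p = 2*exp(5*t)/41.
General solution: x = 2*exp(5*t)/41 + C1*cos(5*t)*exp(t) + C2*exp(t)*sin(5*t).
Apply the initial conditions: x(0) = 2/41 + C1 = 4 and x'(0) = 10/41 + C1 + 5*C2 = -1. Solving gives C1 = 162/41, C2 = -213/205.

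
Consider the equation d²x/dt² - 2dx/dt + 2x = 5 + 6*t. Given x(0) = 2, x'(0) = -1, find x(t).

Characteristic equation r² - 2r + 2 = 0 has discriminant (-2)² - 4·(2) = -4 < 0, so r = 1 ± i.
Hence x_h = C1*cos(t)*exp(t) + C2*exp(t)*sin(t).
For the particular solution try x_p = A0 + A1*t. Substituting and matching coefficients of each power of t gives A0 = 11/2, A1 = 3, so x_p = 11/2 + 3*t.
General solution: x = 11/2 + 3*t + C1*cos(t)*exp(t) + C2*exp(t)*sin(t).
Apply the initial conditions: x(0) = 11/2 + C1 = 2 and x'(0) = 3 + C1 + C2 = -1. Solving gives C1 = -7/2, C2 = -1/2.

x = 11/2 + 3*t - 7*cos(t)*exp(t)/2 - exp(t)*sin(t)/2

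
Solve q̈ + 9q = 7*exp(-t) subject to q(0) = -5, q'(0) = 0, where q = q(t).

q = -57*cos(3*t)/10 + 7*exp(-t)/10 + 7*sin(3*t)/30

Characteristic equation r² + 9 = 0 has discriminant (0)² - 4·(9) = -36 < 0, so r = ± 3i.
Hence q_h = C1*cos(3*t) + C2*sin(3*t).
Try q_p = A*exp(-t). Substituting into the equation and dividing by exp(-t) gives A = 7/10, so q_p = 7*exp(-t)/10.
General solution: q = 7*exp(-t)/10 + C1*cos(3*t) + C2*sin(3*t).
Apply the initial conditions: q(0) = 7/10 + C1 = -5 and q'(0) = -7/10 + 3*C2 = 0. Solving gives C1 = -57/10, C2 = 7/30.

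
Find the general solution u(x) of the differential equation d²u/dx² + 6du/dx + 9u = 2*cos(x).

Characteristic equation r² + 6r + 9 = 0 has discriminant (6)² - 4·(9) = 0, so r = -3 is a repeated root.
Hence u_h = (C1 + C2*x)*exp(-3*x).
Try u_p = A*cos(x) + B*sin(x). Substituting and equating the coefficients of cos(x) and sin(x) gives A = 4/25, B = 3/25, so u_p = 3*sin(x)/25 + 4*cos(x)/25.

u = 3*sin(x)/25 + 4*cos(x)/25 + C1*exp(-3*x) + C2*x*exp(-3*x)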